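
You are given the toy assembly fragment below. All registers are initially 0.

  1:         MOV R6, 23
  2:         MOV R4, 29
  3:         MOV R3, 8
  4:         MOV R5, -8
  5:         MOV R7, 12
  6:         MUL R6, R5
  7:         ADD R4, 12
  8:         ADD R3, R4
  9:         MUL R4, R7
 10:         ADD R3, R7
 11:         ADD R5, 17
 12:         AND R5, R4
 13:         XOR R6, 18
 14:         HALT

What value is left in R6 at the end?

after MOV R6, 23: R6=23
after MOV R4, 29: R4=29
after MOV R3, 8: R3=8
after MOV R5, -8: R5=-8
after MOV R7, 12: R7=12
after MUL R6, R5: R6=23*(-8)=-184
after ADD R4, 12: R4=29+12=41
after ADD R3, R4: R3=8+41=49
after MUL R4, R7: R4=41*12=492
after ADD R3, R7: R3=49+12=61
after ADD R5, 17: R5=(-8)+17=9
after AND R5, R4: R5=9&492=8
after XOR R6, 18: R6=(-184)^18=-166
halt.

-166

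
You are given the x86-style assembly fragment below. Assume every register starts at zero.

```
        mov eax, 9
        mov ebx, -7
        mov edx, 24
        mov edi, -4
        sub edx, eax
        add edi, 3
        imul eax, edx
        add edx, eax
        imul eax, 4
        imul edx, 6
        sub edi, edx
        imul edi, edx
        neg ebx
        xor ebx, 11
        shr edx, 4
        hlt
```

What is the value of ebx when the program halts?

after mov eax, 9: eax=9
after mov ebx, -7: ebx=-7
after mov edx, 24: edx=24
after mov edi, -4: edi=-4
after sub edx, eax: edx=24-9=15
after add edi, 3: edi=(-4)+3=-1
after imul eax, edx: eax=9*15=135
after add edx, eax: edx=15+135=150
after imul eax, 4: eax=135*4=540
after imul edx, 6: edx=150*6=900
after sub edi, edx: edi=(-1)-900=-901
after imul edi, edx: edi=(-901)*900=-810900
after neg ebx: ebx=-(-7)=7
after xor ebx, 11: ebx=7^11=12
after shr edx, 4: edx=900>>4=56
halt.

12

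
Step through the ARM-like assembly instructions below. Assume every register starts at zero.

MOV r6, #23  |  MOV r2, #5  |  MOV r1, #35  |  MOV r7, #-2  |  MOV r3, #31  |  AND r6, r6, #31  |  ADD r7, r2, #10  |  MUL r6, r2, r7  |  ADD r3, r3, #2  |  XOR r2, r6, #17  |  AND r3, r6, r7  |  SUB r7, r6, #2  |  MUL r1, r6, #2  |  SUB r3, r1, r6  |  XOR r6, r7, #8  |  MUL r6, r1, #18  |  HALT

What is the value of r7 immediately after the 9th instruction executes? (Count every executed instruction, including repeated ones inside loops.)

MOV r6, #23 → r6=23
MOV r2, #5 → r2=5
MOV r1, #35 → r1=35
MOV r7, #-2 → r7=-2
MOV r3, #31 → r3=31
AND r6, r6, #31 → r6=23&31=23
ADD r7, r2, #10 → r7=5+10=15
MUL r6, r2, r7 → r6=5*15=75
ADD r3, r3, #2 → r3=31+2=33
After step 9: r7 = 15.

15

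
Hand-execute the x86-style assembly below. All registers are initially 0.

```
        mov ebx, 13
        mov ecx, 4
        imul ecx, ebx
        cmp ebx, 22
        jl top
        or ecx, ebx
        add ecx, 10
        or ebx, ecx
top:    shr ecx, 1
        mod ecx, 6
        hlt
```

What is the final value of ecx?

2

mov ebx, 13 → ebx=13
mov ecx, 4 → ecx=4
imul ecx, ebx → ecx=4*13=52
cmp ebx, 22  (cmp 13,22)
jl top: taken
shr ecx, 1 → ecx=52>>1=26
mod ecx, 6 → ecx=26%6=2
halt.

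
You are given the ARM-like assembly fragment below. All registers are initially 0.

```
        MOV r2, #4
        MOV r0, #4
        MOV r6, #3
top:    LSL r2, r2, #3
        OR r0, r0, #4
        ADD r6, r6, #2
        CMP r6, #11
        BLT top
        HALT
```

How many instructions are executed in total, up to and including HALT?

24

after MOV r2, #4: r2=4
after MOV r0, #4: r0=4
after MOV r6, #3: r6=3
after LSL r2, r2, #3: r2=4<<3=32
after OR r0, r0, #4: r0=4|4=4
after ADD r6, r6, #2: r6=3+2=5
CMP r6, #11  (cmp 5,11)
BLT top: taken
after LSL r2, r2, #3: r2=32<<3=256
after OR r0, r0, #4: r0=4|4=4
after ADD r6, r6, #2: r6=5+2=7
CMP r6, #11  (cmp 7,11)
BLT top: taken
after LSL r2, r2, #3: r2=256<<3=2048
after OR r0, r0, #4: r0=4|4=4
after ADD r6, r6, #2: r6=7+2=9
CMP r6, #11  (cmp 9,11)
BLT top: taken
after LSL r2, r2, #3: r2=2048<<3=16384
after OR r0, r0, #4: r0=4|4=4
after ADD r6, r6, #2: r6=9+2=11
CMP r6, #11  (cmp 11,11)
BLT top: not taken
halt.
Total executed instructions: 24.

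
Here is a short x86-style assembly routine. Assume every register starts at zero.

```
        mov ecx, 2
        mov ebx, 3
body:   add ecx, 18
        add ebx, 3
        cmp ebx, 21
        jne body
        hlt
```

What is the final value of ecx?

110

ecx=2
ebx=3
ecx=2+18=20
ebx=3+3=6
cmp ebx, 21  (cmp 6,21)
jne body: taken
ecx=20+18=38
ebx=6+3=9
cmp ebx, 21  (cmp 9,21)
jne body: taken
ecx=38+18=56
ebx=9+3=12
cmp ebx, 21  (cmp 12,21)
jne body: taken
ecx=56+18=74
ebx=12+3=15
cmp ebx, 21  (cmp 15,21)
jne body: taken
ecx=74+18=92
ebx=15+3=18
cmp ebx, 21  (cmp 18,21)
jne body: taken
ecx=92+18=110
ebx=18+3=21
cmp ebx, 21  (cmp 21,21)
jne body: not taken
halt.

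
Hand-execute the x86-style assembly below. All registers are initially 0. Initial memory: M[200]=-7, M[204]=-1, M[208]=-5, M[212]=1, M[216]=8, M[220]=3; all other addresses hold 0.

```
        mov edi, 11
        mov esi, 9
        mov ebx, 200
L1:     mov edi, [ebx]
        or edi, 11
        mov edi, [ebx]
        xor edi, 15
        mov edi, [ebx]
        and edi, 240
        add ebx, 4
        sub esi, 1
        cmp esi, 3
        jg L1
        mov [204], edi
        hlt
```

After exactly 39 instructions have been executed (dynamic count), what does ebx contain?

mov edi, 11 → edi=11
mov esi, 9 → esi=9
mov ebx, 200 → ebx=200
mov edi, [ebx] → edi=M[200]=-7
or edi, 11 → edi=(-7)|11=-5
mov edi, [ebx] → edi=M[200]=-7
xor edi, 15 → edi=(-7)^15=-10
mov edi, [ebx] → edi=M[200]=-7
and edi, 240 → edi=(-7)&240=240
add ebx, 4 → ebx=200+4=204
sub esi, 1 → esi=9-1=8
cmp esi, 3  (cmp 8,3)
jg L1: taken
mov edi, [ebx] → edi=M[204]=-1
or edi, 11 → edi=(-1)|11=-1
mov edi, [ebx] → edi=M[204]=-1
xor edi, 15 → edi=(-1)^15=-16
mov edi, [ebx] → edi=M[204]=-1
and edi, 240 → edi=(-1)&240=240
add ebx, 4 → ebx=204+4=208
sub esi, 1 → esi=8-1=7
cmp esi, 3  (cmp 7,3)
jg L1: taken
mov edi, [ebx] → edi=M[208]=-5
or edi, 11 → edi=(-5)|11=-5
mov edi, [ebx] → edi=M[208]=-5
xor edi, 15 → edi=(-5)^15=-12
mov edi, [ebx] → edi=M[208]=-5
and edi, 240 → edi=(-5)&240=240
add ebx, 4 → ebx=208+4=212
sub esi, 1 → esi=7-1=6
cmp esi, 3  (cmp 6,3)
jg L1: taken
mov edi, [ebx] → edi=M[212]=1
or edi, 11 → edi=1|11=11
mov edi, [ebx] → edi=M[212]=1
xor edi, 15 → edi=1^15=14
mov edi, [ebx] → edi=M[212]=1
and edi, 240 → edi=1&240=0
After step 39: ebx = 212.

212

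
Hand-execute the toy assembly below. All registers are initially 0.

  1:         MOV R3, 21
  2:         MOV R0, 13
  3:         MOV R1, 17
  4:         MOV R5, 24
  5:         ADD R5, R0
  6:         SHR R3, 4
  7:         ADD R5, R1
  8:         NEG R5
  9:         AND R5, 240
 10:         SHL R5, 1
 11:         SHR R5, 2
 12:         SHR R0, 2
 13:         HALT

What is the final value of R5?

MOV R3, 21 → R3=21
MOV R0, 13 → R0=13
MOV R1, 17 → R1=17
MOV R5, 24 → R5=24
ADD R5, R0 → R5=24+13=37
SHR R3, 4 → R3=21>>4=1
ADD R5, R1 → R5=37+17=54
NEG R5 → R5=-(54)=-54
AND R5, 240 → R5=(-54)&240=192
SHL R5, 1 → R5=192<<1=384
SHR R5, 2 → R5=384>>2=96
SHR R0, 2 → R0=13>>2=3
halt.

96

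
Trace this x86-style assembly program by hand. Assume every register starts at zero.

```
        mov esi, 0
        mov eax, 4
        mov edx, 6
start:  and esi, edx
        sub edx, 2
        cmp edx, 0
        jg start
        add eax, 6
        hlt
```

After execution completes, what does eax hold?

after mov esi, 0: esi=0
after mov eax, 4: eax=4
after mov edx, 6: edx=6
after and esi, edx: esi=0&6=0
after sub edx, 2: edx=6-2=4
cmp edx, 0  (cmp 4,0)
jg start: taken
after and esi, edx: esi=0&4=0
after sub edx, 2: edx=4-2=2
cmp edx, 0  (cmp 2,0)
jg start: taken
after and esi, edx: esi=0&2=0
after sub edx, 2: edx=2-2=0
cmp edx, 0  (cmp 0,0)
jg start: not taken
after add eax, 6: eax=4+6=10
halt.

10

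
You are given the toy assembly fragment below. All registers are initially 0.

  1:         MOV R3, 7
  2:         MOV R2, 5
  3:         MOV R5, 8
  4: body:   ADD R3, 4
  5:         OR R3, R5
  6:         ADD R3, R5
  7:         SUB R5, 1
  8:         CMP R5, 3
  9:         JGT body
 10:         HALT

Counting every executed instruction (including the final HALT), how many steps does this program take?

34

R3=7
R2=5
R5=8
R3=7+4=11
R3=11|8=11
R3=11+8=19
R5=8-1=7
CMP R5, 3  (cmp 7,3)
JGT body: taken
R3=19+4=23
R3=23|7=23
R3=23+7=30
R5=7-1=6
CMP R5, 3  (cmp 6,3)
JGT body: taken
R3=30+4=34
R3=34|6=38
R3=38+6=44
R5=6-1=5
CMP R5, 3  (cmp 5,3)
JGT body: taken
R3=44+4=48
R3=48|5=53
R3=53+5=58
R5=5-1=4
CMP R5, 3  (cmp 4,3)
JGT body: taken
R3=58+4=62
R3=62|4=62
R3=62+4=66
R5=4-1=3
CMP R5, 3  (cmp 3,3)
JGT body: not taken
halt.
Total executed instructions: 34.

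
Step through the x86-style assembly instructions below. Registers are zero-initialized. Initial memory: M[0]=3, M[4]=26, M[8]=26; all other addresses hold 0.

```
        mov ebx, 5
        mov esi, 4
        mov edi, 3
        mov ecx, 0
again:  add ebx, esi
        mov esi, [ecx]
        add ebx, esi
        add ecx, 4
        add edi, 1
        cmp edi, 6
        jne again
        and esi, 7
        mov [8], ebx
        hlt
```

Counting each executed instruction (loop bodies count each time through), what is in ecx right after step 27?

12

after mov ebx, 5: ebx=5
after mov esi, 4: esi=4
after mov edi, 3: edi=3
after mov ecx, 0: ecx=0
after add ebx, esi: ebx=5+4=9
after mov esi, [ecx]: esi=M[0]=3
after add ebx, esi: ebx=9+3=12
after add ecx, 4: ecx=0+4=4
after add edi, 1: edi=3+1=4
cmp edi, 6  (cmp 4,6)
jne again: taken
after add ebx, esi: ebx=12+3=15
after mov esi, [ecx]: esi=M[4]=26
after add ebx, esi: ebx=15+26=41
after add ecx, 4: ecx=4+4=8
after add edi, 1: edi=4+1=5
cmp edi, 6  (cmp 5,6)
jne again: taken
after add ebx, esi: ebx=41+26=67
after mov esi, [ecx]: esi=M[8]=26
after add ebx, esi: ebx=67+26=93
after add ecx, 4: ecx=8+4=12
after add edi, 1: edi=5+1=6
cmp edi, 6  (cmp 6,6)
jne again: not taken
after and esi, 7: esi=26&7=2
mov [8], ebx → M[8]=93
After step 27: ecx = 12.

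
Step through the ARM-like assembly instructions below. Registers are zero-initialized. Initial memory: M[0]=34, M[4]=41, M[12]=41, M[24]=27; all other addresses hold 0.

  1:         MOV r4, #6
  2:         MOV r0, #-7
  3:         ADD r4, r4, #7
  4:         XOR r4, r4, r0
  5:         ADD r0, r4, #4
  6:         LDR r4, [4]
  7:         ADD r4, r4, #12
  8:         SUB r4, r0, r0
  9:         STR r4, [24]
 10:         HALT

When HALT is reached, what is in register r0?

-8

after MOV r4, #6: r4=6
after MOV r0, #-7: r0=-7
after ADD r4, r4, #7: r4=6+7=13
after XOR r4, r4, r0: r4=13^(-7)=-12
after ADD r0, r4, #4: r0=(-12)+4=-8
after LDR r4, [4]: r4=M[4]=41
after ADD r4, r4, #12: r4=41+12=53
after SUB r4, r0, r0: r4=(-8)-(-8)=0
STR r4, [24] → M[24]=0
halt.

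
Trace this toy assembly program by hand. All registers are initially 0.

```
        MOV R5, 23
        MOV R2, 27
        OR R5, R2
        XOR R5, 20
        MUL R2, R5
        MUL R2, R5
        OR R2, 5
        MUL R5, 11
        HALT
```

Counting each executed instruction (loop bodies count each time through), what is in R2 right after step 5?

297

after MOV R5, 23: R5=23
after MOV R2, 27: R2=27
after OR R5, R2: R5=23|27=31
after XOR R5, 20: R5=31^20=11
after MUL R2, R5: R2=27*11=297
After step 5: R2 = 297.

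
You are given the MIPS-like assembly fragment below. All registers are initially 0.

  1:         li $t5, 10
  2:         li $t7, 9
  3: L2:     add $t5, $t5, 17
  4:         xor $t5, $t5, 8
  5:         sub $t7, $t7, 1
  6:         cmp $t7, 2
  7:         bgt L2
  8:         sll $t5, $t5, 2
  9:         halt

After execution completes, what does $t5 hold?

484

$t5=10
$t7=9
$t5=10+17=27
$t5=27^8=19
$t7=9-1=8
cmp $t7, 2  (cmp 8,2)
bgt L2: taken
$t5=19+17=36
$t5=36^8=44
$t7=8-1=7
cmp $t7, 2  (cmp 7,2)
bgt L2: taken
$t5=44+17=61
$t5=61^8=53
$t7=7-1=6
cmp $t7, 2  (cmp 6,2)
bgt L2: taken
$t5=53+17=70
$t5=70^8=78
$t7=6-1=5
cmp $t7, 2  (cmp 5,2)
bgt L2: taken
$t5=78+17=95
$t5=95^8=87
$t7=5-1=4
cmp $t7, 2  (cmp 4,2)
bgt L2: taken
$t5=87+17=104
$t5=104^8=96
$t7=4-1=3
cmp $t7, 2  (cmp 3,2)
bgt L2: taken
$t5=96+17=113
$t5=113^8=121
$t7=3-1=2
cmp $t7, 2  (cmp 2,2)
bgt L2: not taken
$t5=121<<2=484
halt.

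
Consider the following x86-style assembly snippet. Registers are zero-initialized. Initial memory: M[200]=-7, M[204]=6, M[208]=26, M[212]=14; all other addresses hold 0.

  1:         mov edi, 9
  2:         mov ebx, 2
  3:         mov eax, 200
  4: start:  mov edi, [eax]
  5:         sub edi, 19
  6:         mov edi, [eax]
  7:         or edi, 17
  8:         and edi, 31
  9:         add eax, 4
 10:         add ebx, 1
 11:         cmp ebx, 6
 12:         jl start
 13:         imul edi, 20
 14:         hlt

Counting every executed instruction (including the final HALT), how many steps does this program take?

edi=9
ebx=2
eax=200
edi=M[200]=-7
edi=(-7)-19=-26
edi=M[200]=-7
edi=(-7)|17=-7
edi=(-7)&31=25
eax=200+4=204
ebx=2+1=3
cmp ebx, 6  (cmp 3,6)
jl start: taken
edi=M[204]=6
edi=6-19=-13
edi=M[204]=6
edi=6|17=23
edi=23&31=23
eax=204+4=208
ebx=3+1=4
cmp ebx, 6  (cmp 4,6)
jl start: taken
edi=M[208]=26
edi=26-19=7
edi=M[208]=26
edi=26|17=27
edi=27&31=27
eax=208+4=212
ebx=4+1=5
cmp ebx, 6  (cmp 5,6)
jl start: taken
edi=M[212]=14
edi=14-19=-5
edi=M[212]=14
edi=14|17=31
edi=31&31=31
eax=212+4=216
ebx=5+1=6
cmp ebx, 6  (cmp 6,6)
jl start: not taken
edi=31*20=620
halt.
Total executed instructions: 41.

41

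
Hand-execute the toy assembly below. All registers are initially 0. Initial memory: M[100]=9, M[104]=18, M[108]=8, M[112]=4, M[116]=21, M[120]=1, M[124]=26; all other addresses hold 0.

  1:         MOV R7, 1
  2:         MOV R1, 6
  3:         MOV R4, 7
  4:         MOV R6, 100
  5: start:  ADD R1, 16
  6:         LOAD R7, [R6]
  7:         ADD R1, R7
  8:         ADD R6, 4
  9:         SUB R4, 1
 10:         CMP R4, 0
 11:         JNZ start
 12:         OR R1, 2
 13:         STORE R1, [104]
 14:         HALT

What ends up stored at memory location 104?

R7=1
R1=6
R4=7
R6=100
R1=6+16=22
R7=M[100]=9
R1=22+9=31
R6=100+4=104
R4=7-1=6
CMP R4, 0  (cmp 6,0)
JNZ start: taken
R1=31+16=47
R7=M[104]=18
R1=47+18=65
R6=104+4=108
R4=6-1=5
CMP R4, 0  (cmp 5,0)
JNZ start: taken
R1=65+16=81
R7=M[108]=8
R1=81+8=89
R6=108+4=112
R4=5-1=4
CMP R4, 0  (cmp 4,0)
JNZ start: taken
R1=89+16=105
R7=M[112]=4
R1=105+4=109
R6=112+4=116
R4=4-1=3
CMP R4, 0  (cmp 3,0)
JNZ start: taken
R1=109+16=125
R7=M[116]=21
R1=125+21=146
R6=116+4=120
R4=3-1=2
CMP R4, 0  (cmp 2,0)
JNZ start: taken
R1=146+16=162
R7=M[120]=1
R1=162+1=163
R6=120+4=124
R4=2-1=1
CMP R4, 0  (cmp 1,0)
JNZ start: taken
R1=163+16=179
R7=M[124]=26
R1=179+26=205
R6=124+4=128
R4=1-1=0
CMP R4, 0  (cmp 0,0)
JNZ start: not taken
R1=205|2=207
STORE R1, [104] → M[104]=207
halt.

207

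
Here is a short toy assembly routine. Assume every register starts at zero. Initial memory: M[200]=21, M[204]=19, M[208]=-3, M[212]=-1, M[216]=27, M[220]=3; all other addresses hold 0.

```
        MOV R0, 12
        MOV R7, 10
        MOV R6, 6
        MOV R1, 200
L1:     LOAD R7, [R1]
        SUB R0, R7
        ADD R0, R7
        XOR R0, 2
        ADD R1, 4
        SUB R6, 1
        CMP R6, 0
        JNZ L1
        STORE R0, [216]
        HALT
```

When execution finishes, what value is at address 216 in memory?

after MOV R0, 12: R0=12
after MOV R7, 10: R7=10
after MOV R6, 6: R6=6
after MOV R1, 200: R1=200
after LOAD R7, [R1]: R7=M[200]=21
after SUB R0, R7: R0=12-21=-9
after ADD R0, R7: R0=(-9)+21=12
after XOR R0, 2: R0=12^2=14
after ADD R1, 4: R1=200+4=204
after SUB R6, 1: R6=6-1=5
CMP R6, 0  (cmp 5,0)
JNZ L1: taken
after LOAD R7, [R1]: R7=M[204]=19
after SUB R0, R7: R0=14-19=-5
after ADD R0, R7: R0=(-5)+19=14
after XOR R0, 2: R0=14^2=12
after ADD R1, 4: R1=204+4=208
after SUB R6, 1: R6=5-1=4
CMP R6, 0  (cmp 4,0)
JNZ L1: taken
after LOAD R7, [R1]: R7=M[208]=-3
after SUB R0, R7: R0=12-(-3)=15
after ADD R0, R7: R0=15+(-3)=12
after XOR R0, 2: R0=12^2=14
after ADD R1, 4: R1=208+4=212
after SUB R6, 1: R6=4-1=3
CMP R6, 0  (cmp 3,0)
JNZ L1: taken
after LOAD R7, [R1]: R7=M[212]=-1
after SUB R0, R7: R0=14-(-1)=15
after ADD R0, R7: R0=15+(-1)=14
after XOR R0, 2: R0=14^2=12
after ADD R1, 4: R1=212+4=216
after SUB R6, 1: R6=3-1=2
CMP R6, 0  (cmp 2,0)
JNZ L1: taken
after LOAD R7, [R1]: R7=M[216]=27
after SUB R0, R7: R0=12-27=-15
after ADD R0, R7: R0=(-15)+27=12
after XOR R0, 2: R0=12^2=14
after ADD R1, 4: R1=216+4=220
after SUB R6, 1: R6=2-1=1
CMP R6, 0  (cmp 1,0)
JNZ L1: taken
after LOAD R7, [R1]: R7=M[220]=3
after SUB R0, R7: R0=14-3=11
after ADD R0, R7: R0=11+3=14
after XOR R0, 2: R0=14^2=12
after ADD R1, 4: R1=220+4=224
after SUB R6, 1: R6=1-1=0
CMP R6, 0  (cmp 0,0)
JNZ L1: not taken
STORE R0, [216] → M[216]=12
halt.

12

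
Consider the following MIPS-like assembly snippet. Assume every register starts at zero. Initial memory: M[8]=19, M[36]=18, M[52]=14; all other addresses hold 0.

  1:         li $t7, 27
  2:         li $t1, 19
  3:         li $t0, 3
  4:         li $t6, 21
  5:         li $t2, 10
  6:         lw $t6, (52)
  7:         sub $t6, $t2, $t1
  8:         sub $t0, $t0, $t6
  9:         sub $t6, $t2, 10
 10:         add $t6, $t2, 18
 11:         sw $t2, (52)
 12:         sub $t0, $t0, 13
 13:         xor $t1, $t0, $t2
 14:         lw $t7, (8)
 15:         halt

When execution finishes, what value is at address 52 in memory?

10

li $t7, 27 → $t7=27
li $t1, 19 → $t1=19
li $t0, 3 → $t0=3
li $t6, 21 → $t6=21
li $t2, 10 → $t2=10
lw $t6, (52) → $t6=M[52]=14
sub $t6, $t2, $t1 → $t6=10-19=-9
sub $t0, $t0, $t6 → $t0=3-(-9)=12
sub $t6, $t2, 10 → $t6=10-10=0
add $t6, $t2, 18 → $t6=10+18=28
sw $t2, (52) → M[52]=10
sub $t0, $t0, 13 → $t0=12-13=-1
xor $t1, $t0, $t2 → $t1=(-1)^10=-11
lw $t7, (8) → $t7=M[8]=19
halt.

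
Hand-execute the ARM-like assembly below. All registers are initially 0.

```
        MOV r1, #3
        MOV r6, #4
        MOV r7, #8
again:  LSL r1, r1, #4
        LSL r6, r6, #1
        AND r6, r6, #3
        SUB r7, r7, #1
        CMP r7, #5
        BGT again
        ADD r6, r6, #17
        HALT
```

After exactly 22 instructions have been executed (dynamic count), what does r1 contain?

after MOV r1, #3: r1=3
after MOV r6, #4: r6=4
after MOV r7, #8: r7=8
after LSL r1, r1, #4: r1=3<<4=48
after LSL r6, r6, #1: r6=4<<1=8
after AND r6, r6, #3: r6=8&3=0
after SUB r7, r7, #1: r7=8-1=7
CMP r7, #5  (cmp 7,5)
BGT again: taken
after LSL r1, r1, #4: r1=48<<4=768
after LSL r6, r6, #1: r6=0<<1=0
after AND r6, r6, #3: r6=0&3=0
after SUB r7, r7, #1: r7=7-1=6
CMP r7, #5  (cmp 6,5)
BGT again: taken
after LSL r1, r1, #4: r1=768<<4=12288
after LSL r6, r6, #1: r6=0<<1=0
after AND r6, r6, #3: r6=0&3=0
after SUB r7, r7, #1: r7=6-1=5
CMP r7, #5  (cmp 5,5)
BGT again: not taken
after ADD r6, r6, #17: r6=0+17=17
After step 22: r1 = 12288.

12288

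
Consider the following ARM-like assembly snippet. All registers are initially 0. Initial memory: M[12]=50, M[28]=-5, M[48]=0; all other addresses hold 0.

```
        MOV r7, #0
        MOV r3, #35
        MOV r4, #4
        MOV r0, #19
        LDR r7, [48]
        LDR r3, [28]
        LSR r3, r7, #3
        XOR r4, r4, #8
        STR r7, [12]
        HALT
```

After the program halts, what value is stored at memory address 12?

after MOV r7, #0: r7=0
after MOV r3, #35: r3=35
after MOV r4, #4: r4=4
after MOV r0, #19: r0=19
after LDR r7, [48]: r7=M[48]=0
after LDR r3, [28]: r3=M[28]=-5
after LSR r3, r7, #3: r3=0>>3=0
after XOR r4, r4, #8: r4=4^8=12
STR r7, [12] → M[12]=0
halt.

0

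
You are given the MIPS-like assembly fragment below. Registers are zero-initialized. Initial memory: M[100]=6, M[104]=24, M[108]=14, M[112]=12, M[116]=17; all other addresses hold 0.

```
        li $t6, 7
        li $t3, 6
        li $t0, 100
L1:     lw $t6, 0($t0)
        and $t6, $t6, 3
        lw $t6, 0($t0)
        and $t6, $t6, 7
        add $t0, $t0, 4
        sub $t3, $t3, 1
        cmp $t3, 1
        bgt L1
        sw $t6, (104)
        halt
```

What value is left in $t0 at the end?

120

after li $t6, 7: $t6=7
after li $t3, 6: $t3=6
after li $t0, 100: $t0=100
after lw $t6, 0($t0): $t6=M[100]=6
after and $t6, $t6, 3: $t6=6&3=2
after lw $t6, 0($t0): $t6=M[100]=6
after and $t6, $t6, 7: $t6=6&7=6
after add $t0, $t0, 4: $t0=100+4=104
after sub $t3, $t3, 1: $t3=6-1=5
cmp $t3, 1  (cmp 5,1)
bgt L1: taken
after lw $t6, 0($t0): $t6=M[104]=24
after and $t6, $t6, 3: $t6=24&3=0
after lw $t6, 0($t0): $t6=M[104]=24
after and $t6, $t6, 7: $t6=24&7=0
after add $t0, $t0, 4: $t0=104+4=108
after sub $t3, $t3, 1: $t3=5-1=4
cmp $t3, 1  (cmp 4,1)
bgt L1: taken
after lw $t6, 0($t0): $t6=M[108]=14
after and $t6, $t6, 3: $t6=14&3=2
after lw $t6, 0($t0): $t6=M[108]=14
after and $t6, $t6, 7: $t6=14&7=6
after add $t0, $t0, 4: $t0=108+4=112
after sub $t3, $t3, 1: $t3=4-1=3
cmp $t3, 1  (cmp 3,1)
bgt L1: taken
after lw $t6, 0($t0): $t6=M[112]=12
after and $t6, $t6, 3: $t6=12&3=0
after lw $t6, 0($t0): $t6=M[112]=12
after and $t6, $t6, 7: $t6=12&7=4
after add $t0, $t0, 4: $t0=112+4=116
after sub $t3, $t3, 1: $t3=3-1=2
cmp $t3, 1  (cmp 2,1)
bgt L1: taken
after lw $t6, 0($t0): $t6=M[116]=17
after and $t6, $t6, 3: $t6=17&3=1
after lw $t6, 0($t0): $t6=M[116]=17
after and $t6, $t6, 7: $t6=17&7=1
after add $t0, $t0, 4: $t0=116+4=120
after sub $t3, $t3, 1: $t3=2-1=1
cmp $t3, 1  (cmp 1,1)
bgt L1: not taken
sw $t6, (104) → M[104]=1
halt.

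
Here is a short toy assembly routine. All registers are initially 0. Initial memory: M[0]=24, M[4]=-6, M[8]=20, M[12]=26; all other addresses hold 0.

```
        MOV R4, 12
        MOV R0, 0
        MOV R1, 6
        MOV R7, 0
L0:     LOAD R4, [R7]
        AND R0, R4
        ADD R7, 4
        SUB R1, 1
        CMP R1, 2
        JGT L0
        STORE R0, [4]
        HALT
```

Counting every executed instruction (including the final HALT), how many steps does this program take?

R4=12
R0=0
R1=6
R7=0
R4=M[0]=24
R0=0&24=0
R7=0+4=4
R1=6-1=5
CMP R1, 2  (cmp 5,2)
JGT L0: taken
R4=M[4]=-6
R0=0&(-6)=0
R7=4+4=8
R1=5-1=4
CMP R1, 2  (cmp 4,2)
JGT L0: taken
R4=M[8]=20
R0=0&20=0
R7=8+4=12
R1=4-1=3
CMP R1, 2  (cmp 3,2)
JGT L0: taken
R4=M[12]=26
R0=0&26=0
R7=12+4=16
R1=3-1=2
CMP R1, 2  (cmp 2,2)
JGT L0: not taken
STORE R0, [4] → M[4]=0
halt.
Total executed instructions: 30.

30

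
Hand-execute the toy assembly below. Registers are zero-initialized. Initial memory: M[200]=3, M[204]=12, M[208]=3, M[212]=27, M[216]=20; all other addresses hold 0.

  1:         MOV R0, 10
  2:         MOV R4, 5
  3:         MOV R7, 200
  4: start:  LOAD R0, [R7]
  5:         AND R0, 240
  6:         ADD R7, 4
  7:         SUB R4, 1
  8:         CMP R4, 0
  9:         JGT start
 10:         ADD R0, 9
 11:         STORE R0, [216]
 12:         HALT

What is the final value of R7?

after MOV R0, 10: R0=10
after MOV R4, 5: R4=5
after MOV R7, 200: R7=200
after LOAD R0, [R7]: R0=M[200]=3
after AND R0, 240: R0=3&240=0
after ADD R7, 4: R7=200+4=204
after SUB R4, 1: R4=5-1=4
CMP R4, 0  (cmp 4,0)
JGT start: taken
after LOAD R0, [R7]: R0=M[204]=12
after AND R0, 240: R0=12&240=0
after ADD R7, 4: R7=204+4=208
after SUB R4, 1: R4=4-1=3
CMP R4, 0  (cmp 3,0)
JGT start: taken
after LOAD R0, [R7]: R0=M[208]=3
after AND R0, 240: R0=3&240=0
after ADD R7, 4: R7=208+4=212
after SUB R4, 1: R4=3-1=2
CMP R4, 0  (cmp 2,0)
JGT start: taken
after LOAD R0, [R7]: R0=M[212]=27
after AND R0, 240: R0=27&240=16
after ADD R7, 4: R7=212+4=216
after SUB R4, 1: R4=2-1=1
CMP R4, 0  (cmp 1,0)
JGT start: taken
after LOAD R0, [R7]: R0=M[216]=20
after AND R0, 240: R0=20&240=16
after ADD R7, 4: R7=216+4=220
after SUB R4, 1: R4=1-1=0
CMP R4, 0  (cmp 0,0)
JGT start: not taken
after ADD R0, 9: R0=16+9=25
STORE R0, [216] → M[216]=25
halt.

220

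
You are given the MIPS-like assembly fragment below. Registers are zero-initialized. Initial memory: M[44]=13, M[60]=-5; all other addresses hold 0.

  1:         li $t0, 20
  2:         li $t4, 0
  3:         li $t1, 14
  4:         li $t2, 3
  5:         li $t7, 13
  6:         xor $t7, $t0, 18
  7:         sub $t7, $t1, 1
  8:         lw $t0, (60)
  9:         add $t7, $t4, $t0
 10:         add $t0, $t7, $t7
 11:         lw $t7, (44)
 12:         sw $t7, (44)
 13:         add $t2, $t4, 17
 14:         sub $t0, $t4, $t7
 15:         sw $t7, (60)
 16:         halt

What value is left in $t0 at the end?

$t0=20
$t4=0
$t1=14
$t2=3
$t7=13
$t7=20^18=6
$t7=14-1=13
$t0=M[60]=-5
$t7=0+(-5)=-5
$t0=(-5)+(-5)=-10
$t7=M[44]=13
sw $t7, (44) → M[44]=13
$t2=0+17=17
$t0=0-13=-13
sw $t7, (60) → M[60]=13
halt.

-13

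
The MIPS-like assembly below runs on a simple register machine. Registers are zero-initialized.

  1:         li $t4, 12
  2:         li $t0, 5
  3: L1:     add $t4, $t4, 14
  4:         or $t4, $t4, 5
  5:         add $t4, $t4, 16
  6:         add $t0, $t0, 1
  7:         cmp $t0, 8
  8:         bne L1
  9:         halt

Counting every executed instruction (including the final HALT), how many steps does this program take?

21

$t4=12
$t0=5
$t4=12+14=26
$t4=26|5=31
$t4=31+16=47
$t0=5+1=6
cmp $t0, 8  (cmp 6,8)
bne L1: taken
$t4=47+14=61
$t4=61|5=61
$t4=61+16=77
$t0=6+1=7
cmp $t0, 8  (cmp 7,8)
bne L1: taken
$t4=77+14=91
$t4=91|5=95
$t4=95+16=111
$t0=7+1=8
cmp $t0, 8  (cmp 8,8)
bne L1: not taken
halt.
Total executed instructions: 21.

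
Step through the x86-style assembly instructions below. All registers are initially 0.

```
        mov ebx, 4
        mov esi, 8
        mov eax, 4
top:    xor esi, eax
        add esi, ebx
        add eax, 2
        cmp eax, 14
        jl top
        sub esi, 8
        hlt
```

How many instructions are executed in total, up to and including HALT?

after mov ebx, 4: ebx=4
after mov esi, 8: esi=8
after mov eax, 4: eax=4
after xor esi, eax: esi=8^4=12
after add esi, ebx: esi=12+4=16
after add eax, 2: eax=4+2=6
cmp eax, 14  (cmp 6,14)
jl top: taken
after xor esi, eax: esi=16^6=22
after add esi, ebx: esi=22+4=26
after add eax, 2: eax=6+2=8
cmp eax, 14  (cmp 8,14)
jl top: taken
after xor esi, eax: esi=26^8=18
after add esi, ebx: esi=18+4=22
after add eax, 2: eax=8+2=10
cmp eax, 14  (cmp 10,14)
jl top: taken
after xor esi, eax: esi=22^10=28
after add esi, ebx: esi=28+4=32
after add eax, 2: eax=10+2=12
cmp eax, 14  (cmp 12,14)
jl top: taken
after xor esi, eax: esi=32^12=44
after add esi, ebx: esi=44+4=48
after add eax, 2: eax=12+2=14
cmp eax, 14  (cmp 14,14)
jl top: not taken
after sub esi, 8: esi=48-8=40
halt.
Total executed instructions: 30.

30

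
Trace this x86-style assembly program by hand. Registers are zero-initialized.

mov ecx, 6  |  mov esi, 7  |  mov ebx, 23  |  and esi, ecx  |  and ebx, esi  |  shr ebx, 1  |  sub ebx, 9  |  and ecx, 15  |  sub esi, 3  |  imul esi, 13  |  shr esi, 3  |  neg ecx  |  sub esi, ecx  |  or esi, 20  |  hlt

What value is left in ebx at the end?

-6

ecx=6
esi=7
ebx=23
esi=7&6=6
ebx=23&6=6
ebx=6>>1=3
ebx=3-9=-6
ecx=6&15=6
esi=6-3=3
esi=3*13=39
esi=39>>3=4
ecx=-(6)=-6
esi=4-(-6)=10
esi=10|20=30
halt.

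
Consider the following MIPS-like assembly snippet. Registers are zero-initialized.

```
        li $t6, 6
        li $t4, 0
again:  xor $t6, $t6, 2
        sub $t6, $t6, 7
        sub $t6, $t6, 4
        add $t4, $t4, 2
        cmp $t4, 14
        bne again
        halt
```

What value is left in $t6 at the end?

$t6=6
$t4=0
$t6=6^2=4
$t6=4-7=-3
$t6=(-3)-4=-7
$t4=0+2=2
cmp $t4, 14  (cmp 2,14)
bne again: taken
$t6=(-7)^2=-5
$t6=(-5)-7=-12
$t6=(-12)-4=-16
$t4=2+2=4
cmp $t4, 14  (cmp 4,14)
bne again: taken
$t6=(-16)^2=-14
$t6=(-14)-7=-21
$t6=(-21)-4=-25
$t4=4+2=6
cmp $t4, 14  (cmp 6,14)
bne again: taken
$t6=(-25)^2=-27
$t6=(-27)-7=-34
$t6=(-34)-4=-38
$t4=6+2=8
cmp $t4, 14  (cmp 8,14)
bne again: taken
$t6=(-38)^2=-40
$t6=(-40)-7=-47
$t6=(-47)-4=-51
$t4=8+2=10
cmp $t4, 14  (cmp 10,14)
bne again: taken
$t6=(-51)^2=-49
$t6=(-49)-7=-56
$t6=(-56)-4=-60
$t4=10+2=12
cmp $t4, 14  (cmp 12,14)
bne again: taken
$t6=(-60)^2=-58
$t6=(-58)-7=-65
$t6=(-65)-4=-69
$t4=12+2=14
cmp $t4, 14  (cmp 14,14)
bne again: not taken
halt.

-69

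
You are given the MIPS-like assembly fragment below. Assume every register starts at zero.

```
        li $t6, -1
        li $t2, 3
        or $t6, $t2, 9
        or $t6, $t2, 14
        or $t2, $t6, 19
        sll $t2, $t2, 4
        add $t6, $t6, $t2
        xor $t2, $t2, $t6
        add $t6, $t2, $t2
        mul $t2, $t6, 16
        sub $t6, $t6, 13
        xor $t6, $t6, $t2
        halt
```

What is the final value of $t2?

480

after li $t6, -1: $t6=-1
after li $t2, 3: $t2=3
after or $t6, $t2, 9: $t6=3|9=11
after or $t6, $t2, 14: $t6=3|14=15
after or $t2, $t6, 19: $t2=15|19=31
after sll $t2, $t2, 4: $t2=31<<4=496
after add $t6, $t6, $t2: $t6=15+496=511
after xor $t2, $t2, $t6: $t2=496^511=15
after add $t6, $t2, $t2: $t6=15+15=30
after mul $t2, $t6, 16: $t2=30*16=480
after sub $t6, $t6, 13: $t6=30-13=17
after xor $t6, $t6, $t2: $t6=17^480=497
halt.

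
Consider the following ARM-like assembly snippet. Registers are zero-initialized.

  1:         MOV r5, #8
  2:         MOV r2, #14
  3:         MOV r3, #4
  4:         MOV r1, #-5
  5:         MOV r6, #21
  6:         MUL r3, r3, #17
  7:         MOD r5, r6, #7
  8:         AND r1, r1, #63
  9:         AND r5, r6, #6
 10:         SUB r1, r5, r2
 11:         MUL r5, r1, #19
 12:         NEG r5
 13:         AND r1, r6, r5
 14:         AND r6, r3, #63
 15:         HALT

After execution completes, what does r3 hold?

68

MOV r5, #8 → r5=8
MOV r2, #14 → r2=14
MOV r3, #4 → r3=4
MOV r1, #-5 → r1=-5
MOV r6, #21 → r6=21
MUL r3, r3, #17 → r3=4*17=68
MOD r5, r6, #7 → r5=21%7=0
AND r1, r1, #63 → r1=(-5)&63=59
AND r5, r6, #6 → r5=21&6=4
SUB r1, r5, r2 → r1=4-14=-10
MUL r5, r1, #19 → r5=(-10)*19=-190
NEG r5 → r5=-(-190)=190
AND r1, r6, r5 → r1=21&190=20
AND r6, r3, #63 → r6=68&63=4
halt.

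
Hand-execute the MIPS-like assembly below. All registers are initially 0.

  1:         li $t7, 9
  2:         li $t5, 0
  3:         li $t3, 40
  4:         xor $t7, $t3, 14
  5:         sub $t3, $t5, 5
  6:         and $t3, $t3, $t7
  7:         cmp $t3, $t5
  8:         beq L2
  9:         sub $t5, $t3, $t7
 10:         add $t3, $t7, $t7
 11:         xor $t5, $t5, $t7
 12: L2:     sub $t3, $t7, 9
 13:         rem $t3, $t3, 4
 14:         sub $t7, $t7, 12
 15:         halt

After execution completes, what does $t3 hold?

1

after li $t7, 9: $t7=9
after li $t5, 0: $t5=0
after li $t3, 40: $t3=40
after xor $t7, $t3, 14: $t7=40^14=38
after sub $t3, $t5, 5: $t3=0-5=-5
after and $t3, $t3, $t7: $t3=(-5)&38=34
cmp $t3, $t5  (cmp 34,0)
beq L2: not taken
after sub $t5, $t3, $t7: $t5=34-38=-4
after add $t3, $t7, $t7: $t3=38+38=76
after xor $t5, $t5, $t7: $t5=(-4)^38=-38
after sub $t3, $t7, 9: $t3=38-9=29
after rem $t3, $t3, 4: $t3=29%4=1
after sub $t7, $t7, 12: $t7=38-12=26
halt.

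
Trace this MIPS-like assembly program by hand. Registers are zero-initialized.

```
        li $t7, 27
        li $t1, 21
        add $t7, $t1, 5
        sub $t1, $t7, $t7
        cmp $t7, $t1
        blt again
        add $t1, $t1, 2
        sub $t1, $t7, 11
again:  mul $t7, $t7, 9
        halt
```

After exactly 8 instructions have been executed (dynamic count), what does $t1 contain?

15

li $t7, 27 → $t7=27
li $t1, 21 → $t1=21
add $t7, $t1, 5 → $t7=21+5=26
sub $t1, $t7, $t7 → $t1=26-26=0
cmp $t7, $t1  (cmp 26,0)
blt again: not taken
add $t1, $t1, 2 → $t1=0+2=2
sub $t1, $t7, 11 → $t1=26-11=15
After step 8: $t1 = 15.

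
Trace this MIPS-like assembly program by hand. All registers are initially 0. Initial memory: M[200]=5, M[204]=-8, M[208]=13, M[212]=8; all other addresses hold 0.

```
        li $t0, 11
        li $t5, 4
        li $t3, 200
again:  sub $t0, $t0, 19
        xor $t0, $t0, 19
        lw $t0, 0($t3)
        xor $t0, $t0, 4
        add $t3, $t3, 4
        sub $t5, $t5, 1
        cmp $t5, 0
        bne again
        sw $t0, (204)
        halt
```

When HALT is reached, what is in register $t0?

after li $t0, 11: $t0=11
after li $t5, 4: $t5=4
after li $t3, 200: $t3=200
after sub $t0, $t0, 19: $t0=11-19=-8
after xor $t0, $t0, 19: $t0=(-8)^19=-21
after lw $t0, 0($t3): $t0=M[200]=5
after xor $t0, $t0, 4: $t0=5^4=1
after add $t3, $t3, 4: $t3=200+4=204
after sub $t5, $t5, 1: $t5=4-1=3
cmp $t5, 0  (cmp 3,0)
bne again: taken
after sub $t0, $t0, 19: $t0=1-19=-18
after xor $t0, $t0, 19: $t0=(-18)^19=-3
after lw $t0, 0($t3): $t0=M[204]=-8
after xor $t0, $t0, 4: $t0=(-8)^4=-4
after add $t3, $t3, 4: $t3=204+4=208
after sub $t5, $t5, 1: $t5=3-1=2
cmp $t5, 0  (cmp 2,0)
bne again: taken
after sub $t0, $t0, 19: $t0=(-4)-19=-23
after xor $t0, $t0, 19: $t0=(-23)^19=-6
after lw $t0, 0($t3): $t0=M[208]=13
after xor $t0, $t0, 4: $t0=13^4=9
after add $t3, $t3, 4: $t3=208+4=212
after sub $t5, $t5, 1: $t5=2-1=1
cmp $t5, 0  (cmp 1,0)
bne again: taken
after sub $t0, $t0, 19: $t0=9-19=-10
after xor $t0, $t0, 19: $t0=(-10)^19=-27
after lw $t0, 0($t3): $t0=M[212]=8
after xor $t0, $t0, 4: $t0=8^4=12
after add $t3, $t3, 4: $t3=212+4=216
after sub $t5, $t5, 1: $t5=1-1=0
cmp $t5, 0  (cmp 0,0)
bne again: not taken
sw $t0, (204) → M[204]=12
halt.

12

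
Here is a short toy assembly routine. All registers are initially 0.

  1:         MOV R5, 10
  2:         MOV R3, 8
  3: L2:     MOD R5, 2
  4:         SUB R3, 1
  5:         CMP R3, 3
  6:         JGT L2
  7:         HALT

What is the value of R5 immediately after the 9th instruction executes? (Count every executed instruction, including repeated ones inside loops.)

0

after MOV R5, 10: R5=10
after MOV R3, 8: R3=8
after MOD R5, 2: R5=10%2=0
after SUB R3, 1: R3=8-1=7
CMP R3, 3  (cmp 7,3)
JGT L2: taken
after MOD R5, 2: R5=0%2=0
after SUB R3, 1: R3=7-1=6
CMP R3, 3  (cmp 6,3)
After step 9: R5 = 0.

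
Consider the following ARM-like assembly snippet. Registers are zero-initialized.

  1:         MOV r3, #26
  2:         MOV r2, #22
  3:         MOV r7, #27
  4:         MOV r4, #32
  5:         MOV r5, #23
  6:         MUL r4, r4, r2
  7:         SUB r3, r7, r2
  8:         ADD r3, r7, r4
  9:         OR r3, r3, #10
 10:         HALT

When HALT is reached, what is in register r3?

731

r3=26
r2=22
r7=27
r4=32
r5=23
r4=32*22=704
r3=27-22=5
r3=27+704=731
r3=731|10=731
halt.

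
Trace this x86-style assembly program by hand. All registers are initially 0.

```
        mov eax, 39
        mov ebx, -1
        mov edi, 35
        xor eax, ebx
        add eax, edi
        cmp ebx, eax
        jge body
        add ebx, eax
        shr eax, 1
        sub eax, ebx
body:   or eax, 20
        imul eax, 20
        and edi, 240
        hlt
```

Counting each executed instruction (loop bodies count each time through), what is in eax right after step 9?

mov eax, 39 → eax=39
mov ebx, -1 → ebx=-1
mov edi, 35 → edi=35
xor eax, ebx → eax=39^(-1)=-40
add eax, edi → eax=(-40)+35=-5
cmp ebx, eax  (cmp -1,-5)
jge body: taken
or eax, 20 → eax=(-5)|20=-1
imul eax, 20 → eax=(-1)*20=-20
After step 9: eax = -20.

-20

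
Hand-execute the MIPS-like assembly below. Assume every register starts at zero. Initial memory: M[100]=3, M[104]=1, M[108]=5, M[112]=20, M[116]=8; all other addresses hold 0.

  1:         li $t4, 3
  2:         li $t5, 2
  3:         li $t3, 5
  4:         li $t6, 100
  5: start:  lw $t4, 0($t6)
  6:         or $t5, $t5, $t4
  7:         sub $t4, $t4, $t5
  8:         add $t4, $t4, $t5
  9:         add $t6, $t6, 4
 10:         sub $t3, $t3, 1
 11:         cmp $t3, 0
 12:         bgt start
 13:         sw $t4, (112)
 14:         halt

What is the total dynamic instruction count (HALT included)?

46

li $t4, 3 → $t4=3
li $t5, 2 → $t5=2
li $t3, 5 → $t3=5
li $t6, 100 → $t6=100
lw $t4, 0($t6) → $t4=M[100]=3
or $t5, $t5, $t4 → $t5=2|3=3
sub $t4, $t4, $t5 → $t4=3-3=0
add $t4, $t4, $t5 → $t4=0+3=3
add $t6, $t6, 4 → $t6=100+4=104
sub $t3, $t3, 1 → $t3=5-1=4
cmp $t3, 0  (cmp 4,0)
bgt start: taken
lw $t4, 0($t6) → $t4=M[104]=1
or $t5, $t5, $t4 → $t5=3|1=3
sub $t4, $t4, $t5 → $t4=1-3=-2
add $t4, $t4, $t5 → $t4=(-2)+3=1
add $t6, $t6, 4 → $t6=104+4=108
sub $t3, $t3, 1 → $t3=4-1=3
cmp $t3, 0  (cmp 3,0)
bgt start: taken
lw $t4, 0($t6) → $t4=M[108]=5
or $t5, $t5, $t4 → $t5=3|5=7
sub $t4, $t4, $t5 → $t4=5-7=-2
add $t4, $t4, $t5 → $t4=(-2)+7=5
add $t6, $t6, 4 → $t6=108+4=112
sub $t3, $t3, 1 → $t3=3-1=2
cmp $t3, 0  (cmp 2,0)
bgt start: taken
lw $t4, 0($t6) → $t4=M[112]=20
or $t5, $t5, $t4 → $t5=7|20=23
sub $t4, $t4, $t5 → $t4=20-23=-3
add $t4, $t4, $t5 → $t4=(-3)+23=20
add $t6, $t6, 4 → $t6=112+4=116
sub $t3, $t3, 1 → $t3=2-1=1
cmp $t3, 0  (cmp 1,0)
bgt start: taken
lw $t4, 0($t6) → $t4=M[116]=8
or $t5, $t5, $t4 → $t5=23|8=31
sub $t4, $t4, $t5 → $t4=8-31=-23
add $t4, $t4, $t5 → $t4=(-23)+31=8
add $t6, $t6, 4 → $t6=116+4=120
sub $t3, $t3, 1 → $t3=1-1=0
cmp $t3, 0  (cmp 0,0)
bgt start: not taken
sw $t4, (112) → M[112]=8
halt.
Total executed instructions: 46.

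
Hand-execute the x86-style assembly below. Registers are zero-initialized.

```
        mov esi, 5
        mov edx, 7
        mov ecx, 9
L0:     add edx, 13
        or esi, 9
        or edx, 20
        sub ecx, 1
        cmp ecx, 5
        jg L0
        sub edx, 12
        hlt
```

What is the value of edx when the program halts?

after mov esi, 5: esi=5
after mov edx, 7: edx=7
after mov ecx, 9: ecx=9
after add edx, 13: edx=7+13=20
after or esi, 9: esi=5|9=13
after or edx, 20: edx=20|20=20
after sub ecx, 1: ecx=9-1=8
cmp ecx, 5  (cmp 8,5)
jg L0: taken
after add edx, 13: edx=20+13=33
after or esi, 9: esi=13|9=13
after or edx, 20: edx=33|20=53
after sub ecx, 1: ecx=8-1=7
cmp ecx, 5  (cmp 7,5)
jg L0: taken
after add edx, 13: edx=53+13=66
after or esi, 9: esi=13|9=13
after or edx, 20: edx=66|20=86
after sub ecx, 1: ecx=7-1=6
cmp ecx, 5  (cmp 6,5)
jg L0: taken
after add edx, 13: edx=86+13=99
after or esi, 9: esi=13|9=13
after or edx, 20: edx=99|20=119
after sub ecx, 1: ecx=6-1=5
cmp ecx, 5  (cmp 5,5)
jg L0: not taken
after sub edx, 12: edx=119-12=107
halt.

107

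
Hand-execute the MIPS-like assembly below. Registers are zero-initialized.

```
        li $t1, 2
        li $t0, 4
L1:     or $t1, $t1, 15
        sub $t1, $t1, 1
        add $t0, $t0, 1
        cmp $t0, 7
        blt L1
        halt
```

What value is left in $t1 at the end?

14

$t1=2
$t0=4
$t1=2|15=15
$t1=15-1=14
$t0=4+1=5
cmp $t0, 7  (cmp 5,7)
blt L1: taken
$t1=14|15=15
$t1=15-1=14
$t0=5+1=6
cmp $t0, 7  (cmp 6,7)
blt L1: taken
$t1=14|15=15
$t1=15-1=14
$t0=6+1=7
cmp $t0, 7  (cmp 7,7)
blt L1: not taken
halt.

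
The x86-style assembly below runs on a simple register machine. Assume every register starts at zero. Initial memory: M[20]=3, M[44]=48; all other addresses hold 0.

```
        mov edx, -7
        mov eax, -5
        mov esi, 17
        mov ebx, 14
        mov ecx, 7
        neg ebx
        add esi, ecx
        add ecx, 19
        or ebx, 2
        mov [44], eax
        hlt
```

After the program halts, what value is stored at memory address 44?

-5

edx=-7
eax=-5
esi=17
ebx=14
ecx=7
ebx=-(14)=-14
esi=17+7=24
ecx=7+19=26
ebx=(-14)|2=-14
mov [44], eax → M[44]=-5
halt.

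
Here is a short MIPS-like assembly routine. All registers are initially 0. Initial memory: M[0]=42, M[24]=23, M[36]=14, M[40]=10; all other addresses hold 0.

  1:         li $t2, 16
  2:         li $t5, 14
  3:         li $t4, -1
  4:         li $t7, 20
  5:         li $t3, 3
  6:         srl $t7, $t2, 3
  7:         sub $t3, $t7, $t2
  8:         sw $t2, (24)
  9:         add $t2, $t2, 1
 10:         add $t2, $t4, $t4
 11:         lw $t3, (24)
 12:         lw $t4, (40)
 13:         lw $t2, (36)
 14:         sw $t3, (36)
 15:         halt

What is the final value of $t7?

$t2=16
$t5=14
$t4=-1
$t7=20
$t3=3
$t7=16>>3=2
$t3=2-16=-14
sw $t2, (24) → M[24]=16
$t2=16+1=17
$t2=(-1)+(-1)=-2
$t3=M[24]=16
$t4=M[40]=10
$t2=M[36]=14
sw $t3, (36) → M[36]=16
halt.

2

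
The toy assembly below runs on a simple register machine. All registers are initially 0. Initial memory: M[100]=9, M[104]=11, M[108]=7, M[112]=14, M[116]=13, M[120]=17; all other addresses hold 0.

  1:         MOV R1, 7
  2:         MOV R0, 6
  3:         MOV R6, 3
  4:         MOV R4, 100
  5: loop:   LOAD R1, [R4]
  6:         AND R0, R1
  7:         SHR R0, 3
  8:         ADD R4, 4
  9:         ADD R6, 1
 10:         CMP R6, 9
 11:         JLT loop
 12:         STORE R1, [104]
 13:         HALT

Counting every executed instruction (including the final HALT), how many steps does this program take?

48

R1=7
R0=6
R6=3
R4=100
R1=M[100]=9
R0=6&9=0
R0=0>>3=0
R4=100+4=104
R6=3+1=4
CMP R6, 9  (cmp 4,9)
JLT loop: taken
R1=M[104]=11
R0=0&11=0
R0=0>>3=0
R4=104+4=108
R6=4+1=5
CMP R6, 9  (cmp 5,9)
JLT loop: taken
R1=M[108]=7
R0=0&7=0
R0=0>>3=0
R4=108+4=112
R6=5+1=6
CMP R6, 9  (cmp 6,9)
JLT loop: taken
R1=M[112]=14
R0=0&14=0
R0=0>>3=0
R4=112+4=116
R6=6+1=7
CMP R6, 9  (cmp 7,9)
JLT loop: taken
R1=M[116]=13
R0=0&13=0
R0=0>>3=0
R4=116+4=120
R6=7+1=8
CMP R6, 9  (cmp 8,9)
JLT loop: taken
R1=M[120]=17
R0=0&17=0
R0=0>>3=0
R4=120+4=124
R6=8+1=9
CMP R6, 9  (cmp 9,9)
JLT loop: not taken
STORE R1, [104] → M[104]=17
halt.
Total executed instructions: 48.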